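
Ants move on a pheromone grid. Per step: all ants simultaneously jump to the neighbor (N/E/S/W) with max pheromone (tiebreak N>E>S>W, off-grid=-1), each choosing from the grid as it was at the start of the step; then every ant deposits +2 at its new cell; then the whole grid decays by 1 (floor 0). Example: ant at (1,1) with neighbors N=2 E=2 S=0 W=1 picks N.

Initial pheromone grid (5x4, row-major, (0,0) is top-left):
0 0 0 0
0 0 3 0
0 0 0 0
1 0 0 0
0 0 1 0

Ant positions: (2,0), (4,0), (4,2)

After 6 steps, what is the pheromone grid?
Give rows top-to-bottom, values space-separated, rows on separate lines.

After step 1: ants at (3,0),(3,0),(3,2)
  0 0 0 0
  0 0 2 0
  0 0 0 0
  4 0 1 0
  0 0 0 0
After step 2: ants at (2,0),(2,0),(2,2)
  0 0 0 0
  0 0 1 0
  3 0 1 0
  3 0 0 0
  0 0 0 0
After step 3: ants at (3,0),(3,0),(1,2)
  0 0 0 0
  0 0 2 0
  2 0 0 0
  6 0 0 0
  0 0 0 0
After step 4: ants at (2,0),(2,0),(0,2)
  0 0 1 0
  0 0 1 0
  5 0 0 0
  5 0 0 0
  0 0 0 0
After step 5: ants at (3,0),(3,0),(1,2)
  0 0 0 0
  0 0 2 0
  4 0 0 0
  8 0 0 0
  0 0 0 0
After step 6: ants at (2,0),(2,0),(0,2)
  0 0 1 0
  0 0 1 0
  7 0 0 0
  7 0 0 0
  0 0 0 0

0 0 1 0
0 0 1 0
7 0 0 0
7 0 0 0
0 0 0 0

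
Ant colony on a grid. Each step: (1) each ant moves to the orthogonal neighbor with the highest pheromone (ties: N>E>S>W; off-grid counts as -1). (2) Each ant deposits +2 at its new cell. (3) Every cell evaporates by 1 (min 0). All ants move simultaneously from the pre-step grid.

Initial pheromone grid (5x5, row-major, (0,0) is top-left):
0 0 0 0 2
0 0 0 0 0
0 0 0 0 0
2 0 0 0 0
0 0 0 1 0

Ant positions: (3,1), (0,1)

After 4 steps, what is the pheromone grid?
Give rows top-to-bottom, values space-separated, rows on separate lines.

After step 1: ants at (3,0),(0,2)
  0 0 1 0 1
  0 0 0 0 0
  0 0 0 0 0
  3 0 0 0 0
  0 0 0 0 0
After step 2: ants at (2,0),(0,3)
  0 0 0 1 0
  0 0 0 0 0
  1 0 0 0 0
  2 0 0 0 0
  0 0 0 0 0
After step 3: ants at (3,0),(0,4)
  0 0 0 0 1
  0 0 0 0 0
  0 0 0 0 0
  3 0 0 0 0
  0 0 0 0 0
After step 4: ants at (2,0),(1,4)
  0 0 0 0 0
  0 0 0 0 1
  1 0 0 0 0
  2 0 0 0 0
  0 0 0 0 0

0 0 0 0 0
0 0 0 0 1
1 0 0 0 0
2 0 0 0 0
0 0 0 0 0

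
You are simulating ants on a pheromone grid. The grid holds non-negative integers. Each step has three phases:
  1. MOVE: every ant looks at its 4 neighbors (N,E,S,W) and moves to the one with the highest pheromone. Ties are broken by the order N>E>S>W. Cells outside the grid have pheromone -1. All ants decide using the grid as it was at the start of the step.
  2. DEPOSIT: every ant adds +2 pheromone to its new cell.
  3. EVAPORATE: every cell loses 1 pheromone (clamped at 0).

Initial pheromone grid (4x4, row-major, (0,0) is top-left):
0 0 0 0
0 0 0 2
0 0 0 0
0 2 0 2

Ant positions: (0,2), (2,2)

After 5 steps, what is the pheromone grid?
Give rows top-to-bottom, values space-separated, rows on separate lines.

After step 1: ants at (0,3),(1,2)
  0 0 0 1
  0 0 1 1
  0 0 0 0
  0 1 0 1
After step 2: ants at (1,3),(1,3)
  0 0 0 0
  0 0 0 4
  0 0 0 0
  0 0 0 0
After step 3: ants at (0,3),(0,3)
  0 0 0 3
  0 0 0 3
  0 0 0 0
  0 0 0 0
After step 4: ants at (1,3),(1,3)
  0 0 0 2
  0 0 0 6
  0 0 0 0
  0 0 0 0
After step 5: ants at (0,3),(0,3)
  0 0 0 5
  0 0 0 5
  0 0 0 0
  0 0 0 0

0 0 0 5
0 0 0 5
0 0 0 0
0 0 0 0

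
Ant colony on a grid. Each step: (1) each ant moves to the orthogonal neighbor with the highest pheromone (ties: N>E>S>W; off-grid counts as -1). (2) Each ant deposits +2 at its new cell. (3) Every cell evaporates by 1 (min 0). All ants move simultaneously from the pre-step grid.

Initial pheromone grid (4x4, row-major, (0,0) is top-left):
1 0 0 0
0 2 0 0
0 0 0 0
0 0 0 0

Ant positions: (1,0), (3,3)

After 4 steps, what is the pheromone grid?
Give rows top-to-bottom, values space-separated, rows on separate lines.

After step 1: ants at (1,1),(2,3)
  0 0 0 0
  0 3 0 0
  0 0 0 1
  0 0 0 0
After step 2: ants at (0,1),(1,3)
  0 1 0 0
  0 2 0 1
  0 0 0 0
  0 0 0 0
After step 3: ants at (1,1),(0,3)
  0 0 0 1
  0 3 0 0
  0 0 0 0
  0 0 0 0
After step 4: ants at (0,1),(1,3)
  0 1 0 0
  0 2 0 1
  0 0 0 0
  0 0 0 0

0 1 0 0
0 2 0 1
0 0 0 0
0 0 0 0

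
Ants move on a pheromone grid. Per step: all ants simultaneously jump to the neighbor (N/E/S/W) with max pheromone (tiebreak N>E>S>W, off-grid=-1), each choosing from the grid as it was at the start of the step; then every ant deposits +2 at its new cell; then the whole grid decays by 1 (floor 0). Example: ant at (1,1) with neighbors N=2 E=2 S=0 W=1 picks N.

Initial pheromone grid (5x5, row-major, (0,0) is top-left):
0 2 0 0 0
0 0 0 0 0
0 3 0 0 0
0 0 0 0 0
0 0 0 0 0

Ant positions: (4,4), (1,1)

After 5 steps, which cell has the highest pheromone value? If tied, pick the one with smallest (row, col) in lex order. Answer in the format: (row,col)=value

Answer: (2,1)=4

Derivation:
Step 1: ant0:(4,4)->N->(3,4) | ant1:(1,1)->S->(2,1)
  grid max=4 at (2,1)
Step 2: ant0:(3,4)->N->(2,4) | ant1:(2,1)->N->(1,1)
  grid max=3 at (2,1)
Step 3: ant0:(2,4)->N->(1,4) | ant1:(1,1)->S->(2,1)
  grid max=4 at (2,1)
Step 4: ant0:(1,4)->N->(0,4) | ant1:(2,1)->N->(1,1)
  grid max=3 at (2,1)
Step 5: ant0:(0,4)->S->(1,4) | ant1:(1,1)->S->(2,1)
  grid max=4 at (2,1)
Final grid:
  0 0 0 0 0
  0 0 0 0 1
  0 4 0 0 0
  0 0 0 0 0
  0 0 0 0 0
Max pheromone 4 at (2,1)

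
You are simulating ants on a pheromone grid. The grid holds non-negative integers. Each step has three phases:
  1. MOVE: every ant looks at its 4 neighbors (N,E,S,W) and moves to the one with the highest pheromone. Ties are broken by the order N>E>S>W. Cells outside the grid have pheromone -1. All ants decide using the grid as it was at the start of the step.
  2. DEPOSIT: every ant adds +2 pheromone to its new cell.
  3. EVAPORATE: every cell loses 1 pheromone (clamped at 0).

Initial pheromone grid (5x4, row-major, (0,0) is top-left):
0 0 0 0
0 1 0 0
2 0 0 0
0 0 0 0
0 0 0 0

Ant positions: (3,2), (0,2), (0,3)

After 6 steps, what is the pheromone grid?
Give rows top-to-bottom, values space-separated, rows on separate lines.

After step 1: ants at (2,2),(0,3),(1,3)
  0 0 0 1
  0 0 0 1
  1 0 1 0
  0 0 0 0
  0 0 0 0
After step 2: ants at (1,2),(1,3),(0,3)
  0 0 0 2
  0 0 1 2
  0 0 0 0
  0 0 0 0
  0 0 0 0
After step 3: ants at (1,3),(0,3),(1,3)
  0 0 0 3
  0 0 0 5
  0 0 0 0
  0 0 0 0
  0 0 0 0
After step 4: ants at (0,3),(1,3),(0,3)
  0 0 0 6
  0 0 0 6
  0 0 0 0
  0 0 0 0
  0 0 0 0
After step 5: ants at (1,3),(0,3),(1,3)
  0 0 0 7
  0 0 0 9
  0 0 0 0
  0 0 0 0
  0 0 0 0
After step 6: ants at (0,3),(1,3),(0,3)
  0 0 0 10
  0 0 0 10
  0 0 0 0
  0 0 0 0
  0 0 0 0

0 0 0 10
0 0 0 10
0 0 0 0
0 0 0 0
0 0 0 0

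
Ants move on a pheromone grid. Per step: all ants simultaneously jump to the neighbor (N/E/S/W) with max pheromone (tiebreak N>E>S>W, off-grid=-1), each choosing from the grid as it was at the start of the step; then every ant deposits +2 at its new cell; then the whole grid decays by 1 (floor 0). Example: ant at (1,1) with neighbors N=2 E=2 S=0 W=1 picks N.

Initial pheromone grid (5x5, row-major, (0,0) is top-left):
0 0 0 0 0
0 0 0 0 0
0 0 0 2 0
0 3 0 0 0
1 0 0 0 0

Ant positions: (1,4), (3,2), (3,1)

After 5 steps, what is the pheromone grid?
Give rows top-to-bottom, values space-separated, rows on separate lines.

After step 1: ants at (0,4),(3,1),(2,1)
  0 0 0 0 1
  0 0 0 0 0
  0 1 0 1 0
  0 4 0 0 0
  0 0 0 0 0
After step 2: ants at (1,4),(2,1),(3,1)
  0 0 0 0 0
  0 0 0 0 1
  0 2 0 0 0
  0 5 0 0 0
  0 0 0 0 0
After step 3: ants at (0,4),(3,1),(2,1)
  0 0 0 0 1
  0 0 0 0 0
  0 3 0 0 0
  0 6 0 0 0
  0 0 0 0 0
After step 4: ants at (1,4),(2,1),(3,1)
  0 0 0 0 0
  0 0 0 0 1
  0 4 0 0 0
  0 7 0 0 0
  0 0 0 0 0
After step 5: ants at (0,4),(3,1),(2,1)
  0 0 0 0 1
  0 0 0 0 0
  0 5 0 0 0
  0 8 0 0 0
  0 0 0 0 0

0 0 0 0 1
0 0 0 0 0
0 5 0 0 0
0 8 0 0 0
0 0 0 0 0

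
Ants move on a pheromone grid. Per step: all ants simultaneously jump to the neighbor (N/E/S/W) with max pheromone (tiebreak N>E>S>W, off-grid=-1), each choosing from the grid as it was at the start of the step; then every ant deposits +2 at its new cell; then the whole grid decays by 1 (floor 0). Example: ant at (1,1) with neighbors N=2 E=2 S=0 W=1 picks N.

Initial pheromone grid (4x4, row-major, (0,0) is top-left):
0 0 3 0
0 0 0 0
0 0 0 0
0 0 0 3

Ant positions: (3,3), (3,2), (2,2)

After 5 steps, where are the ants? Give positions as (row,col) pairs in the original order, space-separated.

Step 1: ant0:(3,3)->N->(2,3) | ant1:(3,2)->E->(3,3) | ant2:(2,2)->N->(1,2)
  grid max=4 at (3,3)
Step 2: ant0:(2,3)->S->(3,3) | ant1:(3,3)->N->(2,3) | ant2:(1,2)->N->(0,2)
  grid max=5 at (3,3)
Step 3: ant0:(3,3)->N->(2,3) | ant1:(2,3)->S->(3,3) | ant2:(0,2)->E->(0,3)
  grid max=6 at (3,3)
Step 4: ant0:(2,3)->S->(3,3) | ant1:(3,3)->N->(2,3) | ant2:(0,3)->W->(0,2)
  grid max=7 at (3,3)
Step 5: ant0:(3,3)->N->(2,3) | ant1:(2,3)->S->(3,3) | ant2:(0,2)->E->(0,3)
  grid max=8 at (3,3)

(2,3) (3,3) (0,3)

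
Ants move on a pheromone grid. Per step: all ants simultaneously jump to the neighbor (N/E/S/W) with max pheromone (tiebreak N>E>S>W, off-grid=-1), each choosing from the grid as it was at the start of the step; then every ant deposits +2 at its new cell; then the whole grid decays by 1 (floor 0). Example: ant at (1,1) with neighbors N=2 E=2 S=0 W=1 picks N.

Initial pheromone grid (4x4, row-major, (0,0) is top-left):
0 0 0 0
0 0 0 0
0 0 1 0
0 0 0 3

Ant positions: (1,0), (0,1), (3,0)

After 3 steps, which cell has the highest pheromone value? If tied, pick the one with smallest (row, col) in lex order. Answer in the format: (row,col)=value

Answer: (0,0)=1

Derivation:
Step 1: ant0:(1,0)->N->(0,0) | ant1:(0,1)->E->(0,2) | ant2:(3,0)->N->(2,0)
  grid max=2 at (3,3)
Step 2: ant0:(0,0)->E->(0,1) | ant1:(0,2)->E->(0,3) | ant2:(2,0)->N->(1,0)
  grid max=1 at (0,1)
Step 3: ant0:(0,1)->E->(0,2) | ant1:(0,3)->S->(1,3) | ant2:(1,0)->N->(0,0)
  grid max=1 at (0,0)
Final grid:
  1 0 1 0
  0 0 0 1
  0 0 0 0
  0 0 0 0
Max pheromone 1 at (0,0)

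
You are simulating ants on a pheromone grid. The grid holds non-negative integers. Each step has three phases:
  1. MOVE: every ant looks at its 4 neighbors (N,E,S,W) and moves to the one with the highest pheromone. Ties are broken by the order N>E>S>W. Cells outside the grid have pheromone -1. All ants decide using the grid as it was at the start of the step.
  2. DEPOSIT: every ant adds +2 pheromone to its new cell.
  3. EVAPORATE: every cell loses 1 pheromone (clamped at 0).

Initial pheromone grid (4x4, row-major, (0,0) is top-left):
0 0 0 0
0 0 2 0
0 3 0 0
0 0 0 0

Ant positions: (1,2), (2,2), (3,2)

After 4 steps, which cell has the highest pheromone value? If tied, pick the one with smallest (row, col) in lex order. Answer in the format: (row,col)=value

Answer: (2,1)=9

Derivation:
Step 1: ant0:(1,2)->N->(0,2) | ant1:(2,2)->W->(2,1) | ant2:(3,2)->N->(2,2)
  grid max=4 at (2,1)
Step 2: ant0:(0,2)->S->(1,2) | ant1:(2,1)->E->(2,2) | ant2:(2,2)->W->(2,1)
  grid max=5 at (2,1)
Step 3: ant0:(1,2)->S->(2,2) | ant1:(2,2)->W->(2,1) | ant2:(2,1)->E->(2,2)
  grid max=6 at (2,1)
Step 4: ant0:(2,2)->W->(2,1) | ant1:(2,1)->E->(2,2) | ant2:(2,2)->W->(2,1)
  grid max=9 at (2,1)
Final grid:
  0 0 0 0
  0 0 0 0
  0 9 6 0
  0 0 0 0
Max pheromone 9 at (2,1)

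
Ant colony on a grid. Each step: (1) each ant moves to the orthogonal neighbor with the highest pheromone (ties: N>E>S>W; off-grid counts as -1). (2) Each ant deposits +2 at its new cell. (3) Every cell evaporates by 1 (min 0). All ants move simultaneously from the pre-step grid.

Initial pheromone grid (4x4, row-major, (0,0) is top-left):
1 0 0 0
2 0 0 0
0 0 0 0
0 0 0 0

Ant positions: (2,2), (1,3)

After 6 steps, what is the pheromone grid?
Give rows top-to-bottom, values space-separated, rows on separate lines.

After step 1: ants at (1,2),(0,3)
  0 0 0 1
  1 0 1 0
  0 0 0 0
  0 0 0 0
After step 2: ants at (0,2),(1,3)
  0 0 1 0
  0 0 0 1
  0 0 0 0
  0 0 0 0
After step 3: ants at (0,3),(0,3)
  0 0 0 3
  0 0 0 0
  0 0 0 0
  0 0 0 0
After step 4: ants at (1,3),(1,3)
  0 0 0 2
  0 0 0 3
  0 0 0 0
  0 0 0 0
After step 5: ants at (0,3),(0,3)
  0 0 0 5
  0 0 0 2
  0 0 0 0
  0 0 0 0
After step 6: ants at (1,3),(1,3)
  0 0 0 4
  0 0 0 5
  0 0 0 0
  0 0 0 0

0 0 0 4
0 0 0 5
0 0 0 0
0 0 0 0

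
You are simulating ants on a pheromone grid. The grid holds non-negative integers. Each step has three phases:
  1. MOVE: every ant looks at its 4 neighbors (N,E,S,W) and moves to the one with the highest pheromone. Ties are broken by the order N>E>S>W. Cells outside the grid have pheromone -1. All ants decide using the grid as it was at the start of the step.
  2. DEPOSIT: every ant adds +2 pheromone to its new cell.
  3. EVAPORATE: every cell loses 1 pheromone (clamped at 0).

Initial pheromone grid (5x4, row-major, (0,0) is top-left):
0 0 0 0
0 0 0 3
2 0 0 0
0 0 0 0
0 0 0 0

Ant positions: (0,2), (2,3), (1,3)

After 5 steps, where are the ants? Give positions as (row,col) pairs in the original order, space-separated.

Step 1: ant0:(0,2)->E->(0,3) | ant1:(2,3)->N->(1,3) | ant2:(1,3)->N->(0,3)
  grid max=4 at (1,3)
Step 2: ant0:(0,3)->S->(1,3) | ant1:(1,3)->N->(0,3) | ant2:(0,3)->S->(1,3)
  grid max=7 at (1,3)
Step 3: ant0:(1,3)->N->(0,3) | ant1:(0,3)->S->(1,3) | ant2:(1,3)->N->(0,3)
  grid max=8 at (1,3)
Step 4: ant0:(0,3)->S->(1,3) | ant1:(1,3)->N->(0,3) | ant2:(0,3)->S->(1,3)
  grid max=11 at (1,3)
Step 5: ant0:(1,3)->N->(0,3) | ant1:(0,3)->S->(1,3) | ant2:(1,3)->N->(0,3)
  grid max=12 at (1,3)

(0,3) (1,3) (0,3)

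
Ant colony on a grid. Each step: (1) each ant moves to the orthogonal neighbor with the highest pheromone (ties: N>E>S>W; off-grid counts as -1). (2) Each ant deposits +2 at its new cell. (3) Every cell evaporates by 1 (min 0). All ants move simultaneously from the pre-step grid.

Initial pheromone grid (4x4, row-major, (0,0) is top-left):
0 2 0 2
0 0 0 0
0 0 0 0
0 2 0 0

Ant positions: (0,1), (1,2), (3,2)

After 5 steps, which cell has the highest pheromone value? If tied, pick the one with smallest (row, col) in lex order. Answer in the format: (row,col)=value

Answer: (0,2)=7

Derivation:
Step 1: ant0:(0,1)->E->(0,2) | ant1:(1,2)->N->(0,2) | ant2:(3,2)->W->(3,1)
  grid max=3 at (0,2)
Step 2: ant0:(0,2)->E->(0,3) | ant1:(0,2)->E->(0,3) | ant2:(3,1)->N->(2,1)
  grid max=4 at (0,3)
Step 3: ant0:(0,3)->W->(0,2) | ant1:(0,3)->W->(0,2) | ant2:(2,1)->S->(3,1)
  grid max=5 at (0,2)
Step 4: ant0:(0,2)->E->(0,3) | ant1:(0,2)->E->(0,3) | ant2:(3,1)->N->(2,1)
  grid max=6 at (0,3)
Step 5: ant0:(0,3)->W->(0,2) | ant1:(0,3)->W->(0,2) | ant2:(2,1)->S->(3,1)
  grid max=7 at (0,2)
Final grid:
  0 0 7 5
  0 0 0 0
  0 0 0 0
  0 3 0 0
Max pheromone 7 at (0,2)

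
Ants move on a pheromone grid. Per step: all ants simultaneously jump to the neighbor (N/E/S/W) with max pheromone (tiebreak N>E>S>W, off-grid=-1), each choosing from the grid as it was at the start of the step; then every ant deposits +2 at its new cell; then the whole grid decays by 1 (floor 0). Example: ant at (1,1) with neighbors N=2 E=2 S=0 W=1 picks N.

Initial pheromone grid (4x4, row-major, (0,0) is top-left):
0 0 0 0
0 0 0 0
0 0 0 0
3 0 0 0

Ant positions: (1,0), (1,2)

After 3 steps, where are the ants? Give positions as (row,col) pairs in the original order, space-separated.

Step 1: ant0:(1,0)->N->(0,0) | ant1:(1,2)->N->(0,2)
  grid max=2 at (3,0)
Step 2: ant0:(0,0)->E->(0,1) | ant1:(0,2)->E->(0,3)
  grid max=1 at (0,1)
Step 3: ant0:(0,1)->E->(0,2) | ant1:(0,3)->S->(1,3)
  grid max=1 at (0,2)

(0,2) (1,3)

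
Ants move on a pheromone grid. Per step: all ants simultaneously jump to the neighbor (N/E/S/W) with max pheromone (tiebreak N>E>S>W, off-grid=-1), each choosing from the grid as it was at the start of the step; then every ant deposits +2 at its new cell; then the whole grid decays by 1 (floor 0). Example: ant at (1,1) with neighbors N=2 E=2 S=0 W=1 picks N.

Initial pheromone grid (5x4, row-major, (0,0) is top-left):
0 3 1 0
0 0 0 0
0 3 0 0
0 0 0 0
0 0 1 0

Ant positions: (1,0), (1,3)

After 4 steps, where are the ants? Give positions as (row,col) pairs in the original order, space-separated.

Step 1: ant0:(1,0)->N->(0,0) | ant1:(1,3)->N->(0,3)
  grid max=2 at (0,1)
Step 2: ant0:(0,0)->E->(0,1) | ant1:(0,3)->S->(1,3)
  grid max=3 at (0,1)
Step 3: ant0:(0,1)->E->(0,2) | ant1:(1,3)->N->(0,3)
  grid max=2 at (0,1)
Step 4: ant0:(0,2)->W->(0,1) | ant1:(0,3)->W->(0,2)
  grid max=3 at (0,1)

(0,1) (0,2)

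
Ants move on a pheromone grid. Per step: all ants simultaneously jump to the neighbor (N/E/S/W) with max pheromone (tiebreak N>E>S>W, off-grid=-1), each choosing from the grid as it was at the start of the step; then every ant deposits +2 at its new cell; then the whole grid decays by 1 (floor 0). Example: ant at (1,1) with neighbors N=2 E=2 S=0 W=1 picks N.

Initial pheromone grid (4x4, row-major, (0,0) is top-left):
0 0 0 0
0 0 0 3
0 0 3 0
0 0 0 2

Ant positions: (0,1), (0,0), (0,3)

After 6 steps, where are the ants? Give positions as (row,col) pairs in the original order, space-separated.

Step 1: ant0:(0,1)->E->(0,2) | ant1:(0,0)->E->(0,1) | ant2:(0,3)->S->(1,3)
  grid max=4 at (1,3)
Step 2: ant0:(0,2)->W->(0,1) | ant1:(0,1)->E->(0,2) | ant2:(1,3)->N->(0,3)
  grid max=3 at (1,3)
Step 3: ant0:(0,1)->E->(0,2) | ant1:(0,2)->W->(0,1) | ant2:(0,3)->S->(1,3)
  grid max=4 at (1,3)
Step 4: ant0:(0,2)->W->(0,1) | ant1:(0,1)->E->(0,2) | ant2:(1,3)->N->(0,3)
  grid max=4 at (0,1)
Step 5: ant0:(0,1)->E->(0,2) | ant1:(0,2)->W->(0,1) | ant2:(0,3)->W->(0,2)
  grid max=7 at (0,2)
Step 6: ant0:(0,2)->W->(0,1) | ant1:(0,1)->E->(0,2) | ant2:(0,2)->W->(0,1)
  grid max=8 at (0,1)

(0,1) (0,2) (0,1)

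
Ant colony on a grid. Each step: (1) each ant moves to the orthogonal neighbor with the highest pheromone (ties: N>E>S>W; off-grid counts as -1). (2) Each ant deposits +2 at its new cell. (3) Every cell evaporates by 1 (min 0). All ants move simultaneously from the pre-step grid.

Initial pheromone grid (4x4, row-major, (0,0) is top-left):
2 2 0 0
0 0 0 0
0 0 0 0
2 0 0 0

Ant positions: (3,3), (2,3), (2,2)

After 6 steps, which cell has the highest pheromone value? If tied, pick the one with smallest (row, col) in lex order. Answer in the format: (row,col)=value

Answer: (1,3)=12

Derivation:
Step 1: ant0:(3,3)->N->(2,3) | ant1:(2,3)->N->(1,3) | ant2:(2,2)->N->(1,2)
  grid max=1 at (0,0)
Step 2: ant0:(2,3)->N->(1,3) | ant1:(1,3)->S->(2,3) | ant2:(1,2)->E->(1,3)
  grid max=4 at (1,3)
Step 3: ant0:(1,3)->S->(2,3) | ant1:(2,3)->N->(1,3) | ant2:(1,3)->S->(2,3)
  grid max=5 at (1,3)
Step 4: ant0:(2,3)->N->(1,3) | ant1:(1,3)->S->(2,3) | ant2:(2,3)->N->(1,3)
  grid max=8 at (1,3)
Step 5: ant0:(1,3)->S->(2,3) | ant1:(2,3)->N->(1,3) | ant2:(1,3)->S->(2,3)
  grid max=9 at (1,3)
Step 6: ant0:(2,3)->N->(1,3) | ant1:(1,3)->S->(2,3) | ant2:(2,3)->N->(1,3)
  grid max=12 at (1,3)
Final grid:
  0 0 0 0
  0 0 0 12
  0 0 0 10
  0 0 0 0
Max pheromone 12 at (1,3)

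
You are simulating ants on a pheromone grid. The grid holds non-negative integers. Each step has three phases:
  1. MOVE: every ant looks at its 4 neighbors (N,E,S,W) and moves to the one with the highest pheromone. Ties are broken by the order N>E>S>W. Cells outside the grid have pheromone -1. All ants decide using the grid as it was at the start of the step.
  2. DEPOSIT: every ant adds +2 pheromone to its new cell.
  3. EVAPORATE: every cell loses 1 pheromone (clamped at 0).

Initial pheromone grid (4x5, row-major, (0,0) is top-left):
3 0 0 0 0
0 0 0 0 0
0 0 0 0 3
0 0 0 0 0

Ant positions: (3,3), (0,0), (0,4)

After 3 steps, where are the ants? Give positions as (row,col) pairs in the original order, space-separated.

Step 1: ant0:(3,3)->N->(2,3) | ant1:(0,0)->E->(0,1) | ant2:(0,4)->S->(1,4)
  grid max=2 at (0,0)
Step 2: ant0:(2,3)->E->(2,4) | ant1:(0,1)->W->(0,0) | ant2:(1,4)->S->(2,4)
  grid max=5 at (2,4)
Step 3: ant0:(2,4)->N->(1,4) | ant1:(0,0)->E->(0,1) | ant2:(2,4)->N->(1,4)
  grid max=4 at (2,4)

(1,4) (0,1) (1,4)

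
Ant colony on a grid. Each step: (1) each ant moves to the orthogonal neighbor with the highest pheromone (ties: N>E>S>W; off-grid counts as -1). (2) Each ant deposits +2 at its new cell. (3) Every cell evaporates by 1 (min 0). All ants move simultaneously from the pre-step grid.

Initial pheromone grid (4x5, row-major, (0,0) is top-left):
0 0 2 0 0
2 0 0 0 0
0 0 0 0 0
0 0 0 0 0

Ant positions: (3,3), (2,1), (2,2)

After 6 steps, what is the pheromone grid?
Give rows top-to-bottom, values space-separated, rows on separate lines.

After step 1: ants at (2,3),(1,1),(1,2)
  0 0 1 0 0
  1 1 1 0 0
  0 0 0 1 0
  0 0 0 0 0
After step 2: ants at (1,3),(1,2),(0,2)
  0 0 2 0 0
  0 0 2 1 0
  0 0 0 0 0
  0 0 0 0 0
After step 3: ants at (1,2),(0,2),(1,2)
  0 0 3 0 0
  0 0 5 0 0
  0 0 0 0 0
  0 0 0 0 0
After step 4: ants at (0,2),(1,2),(0,2)
  0 0 6 0 0
  0 0 6 0 0
  0 0 0 0 0
  0 0 0 0 0
After step 5: ants at (1,2),(0,2),(1,2)
  0 0 7 0 0
  0 0 9 0 0
  0 0 0 0 0
  0 0 0 0 0
After step 6: ants at (0,2),(1,2),(0,2)
  0 0 10 0 0
  0 0 10 0 0
  0 0 0 0 0
  0 0 0 0 0

0 0 10 0 0
0 0 10 0 0
0 0 0 0 0
0 0 0 0 0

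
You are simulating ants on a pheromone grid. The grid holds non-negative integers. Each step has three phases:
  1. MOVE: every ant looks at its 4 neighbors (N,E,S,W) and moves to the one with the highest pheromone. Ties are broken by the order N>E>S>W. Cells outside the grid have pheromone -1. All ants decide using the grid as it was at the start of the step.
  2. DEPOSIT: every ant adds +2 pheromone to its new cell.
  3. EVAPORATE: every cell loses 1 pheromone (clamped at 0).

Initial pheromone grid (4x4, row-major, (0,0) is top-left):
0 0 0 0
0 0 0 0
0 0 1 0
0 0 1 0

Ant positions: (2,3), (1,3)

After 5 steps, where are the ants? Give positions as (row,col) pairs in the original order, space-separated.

Step 1: ant0:(2,3)->W->(2,2) | ant1:(1,3)->N->(0,3)
  grid max=2 at (2,2)
Step 2: ant0:(2,2)->N->(1,2) | ant1:(0,3)->S->(1,3)
  grid max=1 at (1,2)
Step 3: ant0:(1,2)->E->(1,3) | ant1:(1,3)->W->(1,2)
  grid max=2 at (1,2)
Step 4: ant0:(1,3)->W->(1,2) | ant1:(1,2)->E->(1,3)
  grid max=3 at (1,2)
Step 5: ant0:(1,2)->E->(1,3) | ant1:(1,3)->W->(1,2)
  grid max=4 at (1,2)

(1,3) (1,2)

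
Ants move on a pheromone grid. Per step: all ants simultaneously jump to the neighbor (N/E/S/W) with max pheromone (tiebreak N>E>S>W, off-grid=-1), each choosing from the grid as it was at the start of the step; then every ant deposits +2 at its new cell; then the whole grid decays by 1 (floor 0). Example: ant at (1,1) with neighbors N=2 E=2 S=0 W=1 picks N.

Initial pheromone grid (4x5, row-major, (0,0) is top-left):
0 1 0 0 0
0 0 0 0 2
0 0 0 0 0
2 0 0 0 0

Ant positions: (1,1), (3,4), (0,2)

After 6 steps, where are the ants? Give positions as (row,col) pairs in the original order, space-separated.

Step 1: ant0:(1,1)->N->(0,1) | ant1:(3,4)->N->(2,4) | ant2:(0,2)->W->(0,1)
  grid max=4 at (0,1)
Step 2: ant0:(0,1)->E->(0,2) | ant1:(2,4)->N->(1,4) | ant2:(0,1)->E->(0,2)
  grid max=3 at (0,1)
Step 3: ant0:(0,2)->W->(0,1) | ant1:(1,4)->N->(0,4) | ant2:(0,2)->W->(0,1)
  grid max=6 at (0,1)
Step 4: ant0:(0,1)->E->(0,2) | ant1:(0,4)->S->(1,4) | ant2:(0,1)->E->(0,2)
  grid max=5 at (0,1)
Step 5: ant0:(0,2)->W->(0,1) | ant1:(1,4)->N->(0,4) | ant2:(0,2)->W->(0,1)
  grid max=8 at (0,1)
Step 6: ant0:(0,1)->E->(0,2) | ant1:(0,4)->S->(1,4) | ant2:(0,1)->E->(0,2)
  grid max=7 at (0,1)

(0,2) (1,4) (0,2)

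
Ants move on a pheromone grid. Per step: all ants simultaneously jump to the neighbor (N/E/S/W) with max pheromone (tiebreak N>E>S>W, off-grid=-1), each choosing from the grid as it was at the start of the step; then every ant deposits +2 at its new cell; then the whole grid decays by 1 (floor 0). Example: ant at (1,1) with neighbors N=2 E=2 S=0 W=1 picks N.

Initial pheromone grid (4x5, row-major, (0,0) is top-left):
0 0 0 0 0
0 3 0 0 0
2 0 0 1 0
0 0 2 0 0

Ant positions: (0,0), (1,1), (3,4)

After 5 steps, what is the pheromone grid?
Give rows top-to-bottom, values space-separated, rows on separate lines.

After step 1: ants at (0,1),(0,1),(2,4)
  0 3 0 0 0
  0 2 0 0 0
  1 0 0 0 1
  0 0 1 0 0
After step 2: ants at (1,1),(1,1),(1,4)
  0 2 0 0 0
  0 5 0 0 1
  0 0 0 0 0
  0 0 0 0 0
After step 3: ants at (0,1),(0,1),(0,4)
  0 5 0 0 1
  0 4 0 0 0
  0 0 0 0 0
  0 0 0 0 0
After step 4: ants at (1,1),(1,1),(1,4)
  0 4 0 0 0
  0 7 0 0 1
  0 0 0 0 0
  0 0 0 0 0
After step 5: ants at (0,1),(0,1),(0,4)
  0 7 0 0 1
  0 6 0 0 0
  0 0 0 0 0
  0 0 0 0 0

0 7 0 0 1
0 6 0 0 0
0 0 0 0 0
0 0 0 0 0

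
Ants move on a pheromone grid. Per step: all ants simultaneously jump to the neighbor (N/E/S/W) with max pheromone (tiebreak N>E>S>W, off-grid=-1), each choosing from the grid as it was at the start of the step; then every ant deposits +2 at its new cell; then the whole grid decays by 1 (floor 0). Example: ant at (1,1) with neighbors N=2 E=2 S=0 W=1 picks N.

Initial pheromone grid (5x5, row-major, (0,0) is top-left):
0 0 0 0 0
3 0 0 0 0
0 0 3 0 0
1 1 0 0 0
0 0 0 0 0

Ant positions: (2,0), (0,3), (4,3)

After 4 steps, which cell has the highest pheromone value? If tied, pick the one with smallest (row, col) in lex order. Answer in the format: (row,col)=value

Answer: (1,0)=3

Derivation:
Step 1: ant0:(2,0)->N->(1,0) | ant1:(0,3)->E->(0,4) | ant2:(4,3)->N->(3,3)
  grid max=4 at (1,0)
Step 2: ant0:(1,0)->N->(0,0) | ant1:(0,4)->S->(1,4) | ant2:(3,3)->N->(2,3)
  grid max=3 at (1,0)
Step 3: ant0:(0,0)->S->(1,0) | ant1:(1,4)->N->(0,4) | ant2:(2,3)->W->(2,2)
  grid max=4 at (1,0)
Step 4: ant0:(1,0)->N->(0,0) | ant1:(0,4)->S->(1,4) | ant2:(2,2)->N->(1,2)
  grid max=3 at (1,0)
Final grid:
  1 0 0 0 0
  3 0 1 0 1
  0 0 1 0 0
  0 0 0 0 0
  0 0 0 0 0
Max pheromone 3 at (1,0)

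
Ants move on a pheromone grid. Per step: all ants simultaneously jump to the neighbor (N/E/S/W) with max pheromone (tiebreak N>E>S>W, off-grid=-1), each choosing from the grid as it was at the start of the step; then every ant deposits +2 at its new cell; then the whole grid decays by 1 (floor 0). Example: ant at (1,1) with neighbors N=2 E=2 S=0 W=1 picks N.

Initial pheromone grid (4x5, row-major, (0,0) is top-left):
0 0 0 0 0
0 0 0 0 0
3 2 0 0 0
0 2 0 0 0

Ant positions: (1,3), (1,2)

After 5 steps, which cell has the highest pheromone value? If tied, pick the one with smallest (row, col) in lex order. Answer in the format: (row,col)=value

Step 1: ant0:(1,3)->N->(0,3) | ant1:(1,2)->N->(0,2)
  grid max=2 at (2,0)
Step 2: ant0:(0,3)->W->(0,2) | ant1:(0,2)->E->(0,3)
  grid max=2 at (0,2)
Step 3: ant0:(0,2)->E->(0,3) | ant1:(0,3)->W->(0,2)
  grid max=3 at (0,2)
Step 4: ant0:(0,3)->W->(0,2) | ant1:(0,2)->E->(0,3)
  grid max=4 at (0,2)
Step 5: ant0:(0,2)->E->(0,3) | ant1:(0,3)->W->(0,2)
  grid max=5 at (0,2)
Final grid:
  0 0 5 5 0
  0 0 0 0 0
  0 0 0 0 0
  0 0 0 0 0
Max pheromone 5 at (0,2)

Answer: (0,2)=5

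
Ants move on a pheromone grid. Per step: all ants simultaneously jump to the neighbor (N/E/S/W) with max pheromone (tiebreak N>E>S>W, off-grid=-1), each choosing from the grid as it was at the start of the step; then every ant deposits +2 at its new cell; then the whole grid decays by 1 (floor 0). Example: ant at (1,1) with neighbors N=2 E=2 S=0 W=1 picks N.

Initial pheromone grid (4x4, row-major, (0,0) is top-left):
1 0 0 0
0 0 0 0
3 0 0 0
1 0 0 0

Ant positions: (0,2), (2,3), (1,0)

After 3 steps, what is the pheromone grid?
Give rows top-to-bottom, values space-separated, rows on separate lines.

After step 1: ants at (0,3),(1,3),(2,0)
  0 0 0 1
  0 0 0 1
  4 0 0 0
  0 0 0 0
After step 2: ants at (1,3),(0,3),(1,0)
  0 0 0 2
  1 0 0 2
  3 0 0 0
  0 0 0 0
After step 3: ants at (0,3),(1,3),(2,0)
  0 0 0 3
  0 0 0 3
  4 0 0 0
  0 0 0 0

0 0 0 3
0 0 0 3
4 0 0 0
0 0 0 0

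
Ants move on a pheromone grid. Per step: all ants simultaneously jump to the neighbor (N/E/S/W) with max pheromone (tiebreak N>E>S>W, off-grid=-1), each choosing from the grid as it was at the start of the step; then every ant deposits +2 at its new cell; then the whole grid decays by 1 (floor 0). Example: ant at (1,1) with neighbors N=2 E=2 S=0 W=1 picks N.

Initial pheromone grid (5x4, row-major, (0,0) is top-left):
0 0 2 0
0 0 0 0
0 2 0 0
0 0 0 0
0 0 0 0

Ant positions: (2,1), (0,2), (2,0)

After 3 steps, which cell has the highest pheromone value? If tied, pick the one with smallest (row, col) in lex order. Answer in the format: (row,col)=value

Step 1: ant0:(2,1)->N->(1,1) | ant1:(0,2)->E->(0,3) | ant2:(2,0)->E->(2,1)
  grid max=3 at (2,1)
Step 2: ant0:(1,1)->S->(2,1) | ant1:(0,3)->W->(0,2) | ant2:(2,1)->N->(1,1)
  grid max=4 at (2,1)
Step 3: ant0:(2,1)->N->(1,1) | ant1:(0,2)->E->(0,3) | ant2:(1,1)->S->(2,1)
  grid max=5 at (2,1)
Final grid:
  0 0 1 1
  0 3 0 0
  0 5 0 0
  0 0 0 0
  0 0 0 0
Max pheromone 5 at (2,1)

Answer: (2,1)=5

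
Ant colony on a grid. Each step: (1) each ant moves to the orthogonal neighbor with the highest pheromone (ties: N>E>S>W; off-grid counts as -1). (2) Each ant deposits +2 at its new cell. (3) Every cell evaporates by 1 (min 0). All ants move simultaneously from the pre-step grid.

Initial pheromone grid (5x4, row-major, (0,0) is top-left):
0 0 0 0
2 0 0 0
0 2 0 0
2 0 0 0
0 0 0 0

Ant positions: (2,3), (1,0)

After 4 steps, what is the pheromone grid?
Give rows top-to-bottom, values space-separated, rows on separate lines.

After step 1: ants at (1,3),(0,0)
  1 0 0 0
  1 0 0 1
  0 1 0 0
  1 0 0 0
  0 0 0 0
After step 2: ants at (0,3),(1,0)
  0 0 0 1
  2 0 0 0
  0 0 0 0
  0 0 0 0
  0 0 0 0
After step 3: ants at (1,3),(0,0)
  1 0 0 0
  1 0 0 1
  0 0 0 0
  0 0 0 0
  0 0 0 0
After step 4: ants at (0,3),(1,0)
  0 0 0 1
  2 0 0 0
  0 0 0 0
  0 0 0 0
  0 0 0 0

0 0 0 1
2 0 0 0
0 0 0 0
0 0 0 0
0 0 0 0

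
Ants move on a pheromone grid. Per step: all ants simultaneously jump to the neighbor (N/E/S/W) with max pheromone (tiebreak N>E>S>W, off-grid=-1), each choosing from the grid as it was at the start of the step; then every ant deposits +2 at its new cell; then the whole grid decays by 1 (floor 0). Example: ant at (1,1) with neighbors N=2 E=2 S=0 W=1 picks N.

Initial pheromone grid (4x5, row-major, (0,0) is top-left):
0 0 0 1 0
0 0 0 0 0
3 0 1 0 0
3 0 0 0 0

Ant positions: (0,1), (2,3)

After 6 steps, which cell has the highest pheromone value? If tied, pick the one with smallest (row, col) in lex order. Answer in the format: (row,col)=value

Answer: (1,2)=1

Derivation:
Step 1: ant0:(0,1)->E->(0,2) | ant1:(2,3)->W->(2,2)
  grid max=2 at (2,0)
Step 2: ant0:(0,2)->E->(0,3) | ant1:(2,2)->N->(1,2)
  grid max=1 at (0,3)
Step 3: ant0:(0,3)->E->(0,4) | ant1:(1,2)->S->(2,2)
  grid max=2 at (2,2)
Step 4: ant0:(0,4)->S->(1,4) | ant1:(2,2)->N->(1,2)
  grid max=1 at (1,2)
Step 5: ant0:(1,4)->N->(0,4) | ant1:(1,2)->S->(2,2)
  grid max=2 at (2,2)
Step 6: ant0:(0,4)->S->(1,4) | ant1:(2,2)->N->(1,2)
  grid max=1 at (1,2)
Final grid:
  0 0 0 0 0
  0 0 1 0 1
  0 0 1 0 0
  0 0 0 0 0
Max pheromone 1 at (1,2)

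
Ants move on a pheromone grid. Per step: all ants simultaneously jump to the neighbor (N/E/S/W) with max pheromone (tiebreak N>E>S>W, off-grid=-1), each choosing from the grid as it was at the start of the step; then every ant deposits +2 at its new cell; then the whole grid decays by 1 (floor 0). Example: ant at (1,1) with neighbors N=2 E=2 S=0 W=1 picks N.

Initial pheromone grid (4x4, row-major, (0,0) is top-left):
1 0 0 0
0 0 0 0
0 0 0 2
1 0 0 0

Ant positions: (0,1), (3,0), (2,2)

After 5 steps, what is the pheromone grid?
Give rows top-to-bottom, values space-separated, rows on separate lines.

After step 1: ants at (0,0),(2,0),(2,3)
  2 0 0 0
  0 0 0 0
  1 0 0 3
  0 0 0 0
After step 2: ants at (0,1),(1,0),(1,3)
  1 1 0 0
  1 0 0 1
  0 0 0 2
  0 0 0 0
After step 3: ants at (0,0),(0,0),(2,3)
  4 0 0 0
  0 0 0 0
  0 0 0 3
  0 0 0 0
After step 4: ants at (0,1),(0,1),(1,3)
  3 3 0 0
  0 0 0 1
  0 0 0 2
  0 0 0 0
After step 5: ants at (0,0),(0,0),(2,3)
  6 2 0 0
  0 0 0 0
  0 0 0 3
  0 0 0 0

6 2 0 0
0 0 0 0
0 0 0 3
0 0 0 0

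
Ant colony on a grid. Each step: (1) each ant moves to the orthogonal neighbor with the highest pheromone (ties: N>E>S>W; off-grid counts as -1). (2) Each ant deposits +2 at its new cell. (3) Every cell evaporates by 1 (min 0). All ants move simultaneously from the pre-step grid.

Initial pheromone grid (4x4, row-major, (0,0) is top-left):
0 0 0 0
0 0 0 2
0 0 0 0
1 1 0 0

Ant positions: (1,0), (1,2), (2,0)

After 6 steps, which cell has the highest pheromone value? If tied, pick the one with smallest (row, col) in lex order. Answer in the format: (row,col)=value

Answer: (0,3)=5

Derivation:
Step 1: ant0:(1,0)->N->(0,0) | ant1:(1,2)->E->(1,3) | ant2:(2,0)->S->(3,0)
  grid max=3 at (1,3)
Step 2: ant0:(0,0)->E->(0,1) | ant1:(1,3)->N->(0,3) | ant2:(3,0)->N->(2,0)
  grid max=2 at (1,3)
Step 3: ant0:(0,1)->E->(0,2) | ant1:(0,3)->S->(1,3) | ant2:(2,0)->S->(3,0)
  grid max=3 at (1,3)
Step 4: ant0:(0,2)->E->(0,3) | ant1:(1,3)->N->(0,3) | ant2:(3,0)->N->(2,0)
  grid max=3 at (0,3)
Step 5: ant0:(0,3)->S->(1,3) | ant1:(0,3)->S->(1,3) | ant2:(2,0)->S->(3,0)
  grid max=5 at (1,3)
Step 6: ant0:(1,3)->N->(0,3) | ant1:(1,3)->N->(0,3) | ant2:(3,0)->N->(2,0)
  grid max=5 at (0,3)
Final grid:
  0 0 0 5
  0 0 0 4
  1 0 0 0
  1 0 0 0
Max pheromone 5 at (0,3)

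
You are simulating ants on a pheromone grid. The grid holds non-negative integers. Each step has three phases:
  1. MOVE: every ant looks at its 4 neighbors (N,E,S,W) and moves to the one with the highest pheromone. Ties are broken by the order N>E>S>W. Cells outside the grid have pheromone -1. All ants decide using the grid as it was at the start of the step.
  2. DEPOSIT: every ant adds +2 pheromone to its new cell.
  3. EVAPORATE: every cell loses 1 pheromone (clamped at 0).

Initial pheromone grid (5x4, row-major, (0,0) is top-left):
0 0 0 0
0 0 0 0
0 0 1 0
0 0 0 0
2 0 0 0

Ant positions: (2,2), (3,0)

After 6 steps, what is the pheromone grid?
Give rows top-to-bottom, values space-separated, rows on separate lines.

After step 1: ants at (1,2),(4,0)
  0 0 0 0
  0 0 1 0
  0 0 0 0
  0 0 0 0
  3 0 0 0
After step 2: ants at (0,2),(3,0)
  0 0 1 0
  0 0 0 0
  0 0 0 0
  1 0 0 0
  2 0 0 0
After step 3: ants at (0,3),(4,0)
  0 0 0 1
  0 0 0 0
  0 0 0 0
  0 0 0 0
  3 0 0 0
After step 4: ants at (1,3),(3,0)
  0 0 0 0
  0 0 0 1
  0 0 0 0
  1 0 0 0
  2 0 0 0
After step 5: ants at (0,3),(4,0)
  0 0 0 1
  0 0 0 0
  0 0 0 0
  0 0 0 0
  3 0 0 0
After step 6: ants at (1,3),(3,0)
  0 0 0 0
  0 0 0 1
  0 0 0 0
  1 0 0 0
  2 0 0 0

0 0 0 0
0 0 0 1
0 0 0 0
1 0 0 0
2 0 0 0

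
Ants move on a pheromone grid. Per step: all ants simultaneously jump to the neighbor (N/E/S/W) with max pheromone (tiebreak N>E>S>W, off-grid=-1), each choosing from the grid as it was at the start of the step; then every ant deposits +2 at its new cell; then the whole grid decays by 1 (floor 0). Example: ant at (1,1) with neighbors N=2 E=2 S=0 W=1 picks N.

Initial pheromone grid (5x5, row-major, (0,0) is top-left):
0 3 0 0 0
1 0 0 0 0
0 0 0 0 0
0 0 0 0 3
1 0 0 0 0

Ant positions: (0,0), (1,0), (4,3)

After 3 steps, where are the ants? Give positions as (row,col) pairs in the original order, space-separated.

Step 1: ant0:(0,0)->E->(0,1) | ant1:(1,0)->N->(0,0) | ant2:(4,3)->N->(3,3)
  grid max=4 at (0,1)
Step 2: ant0:(0,1)->W->(0,0) | ant1:(0,0)->E->(0,1) | ant2:(3,3)->E->(3,4)
  grid max=5 at (0,1)
Step 3: ant0:(0,0)->E->(0,1) | ant1:(0,1)->W->(0,0) | ant2:(3,4)->N->(2,4)
  grid max=6 at (0,1)

(0,1) (0,0) (2,4)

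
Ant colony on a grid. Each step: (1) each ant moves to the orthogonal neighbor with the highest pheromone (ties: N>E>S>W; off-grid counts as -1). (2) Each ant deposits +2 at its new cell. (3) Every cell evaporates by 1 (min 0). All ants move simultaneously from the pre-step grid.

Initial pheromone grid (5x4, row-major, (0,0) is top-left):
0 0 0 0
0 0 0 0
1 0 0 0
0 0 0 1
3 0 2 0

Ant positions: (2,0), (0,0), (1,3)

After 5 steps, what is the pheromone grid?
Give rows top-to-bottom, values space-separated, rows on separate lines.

After step 1: ants at (1,0),(0,1),(0,3)
  0 1 0 1
  1 0 0 0
  0 0 0 0
  0 0 0 0
  2 0 1 0
After step 2: ants at (0,0),(0,2),(1,3)
  1 0 1 0
  0 0 0 1
  0 0 0 0
  0 0 0 0
  1 0 0 0
After step 3: ants at (0,1),(0,3),(0,3)
  0 1 0 3
  0 0 0 0
  0 0 0 0
  0 0 0 0
  0 0 0 0
After step 4: ants at (0,2),(1,3),(1,3)
  0 0 1 2
  0 0 0 3
  0 0 0 0
  0 0 0 0
  0 0 0 0
After step 5: ants at (0,3),(0,3),(0,3)
  0 0 0 7
  0 0 0 2
  0 0 0 0
  0 0 0 0
  0 0 0 0

0 0 0 7
0 0 0 2
0 0 0 0
0 0 0 0
0 0 0 0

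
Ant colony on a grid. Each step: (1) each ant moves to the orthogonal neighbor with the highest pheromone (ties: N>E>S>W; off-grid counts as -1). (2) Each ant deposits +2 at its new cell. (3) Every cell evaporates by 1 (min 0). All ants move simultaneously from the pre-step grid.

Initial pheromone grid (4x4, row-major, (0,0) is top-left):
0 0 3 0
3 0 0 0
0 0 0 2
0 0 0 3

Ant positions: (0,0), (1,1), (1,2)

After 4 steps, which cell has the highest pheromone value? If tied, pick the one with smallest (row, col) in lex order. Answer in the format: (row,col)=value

Step 1: ant0:(0,0)->S->(1,0) | ant1:(1,1)->W->(1,0) | ant2:(1,2)->N->(0,2)
  grid max=6 at (1,0)
Step 2: ant0:(1,0)->N->(0,0) | ant1:(1,0)->N->(0,0) | ant2:(0,2)->E->(0,3)
  grid max=5 at (1,0)
Step 3: ant0:(0,0)->S->(1,0) | ant1:(0,0)->S->(1,0) | ant2:(0,3)->W->(0,2)
  grid max=8 at (1,0)
Step 4: ant0:(1,0)->N->(0,0) | ant1:(1,0)->N->(0,0) | ant2:(0,2)->E->(0,3)
  grid max=7 at (1,0)
Final grid:
  5 0 3 1
  7 0 0 0
  0 0 0 0
  0 0 0 0
Max pheromone 7 at (1,0)

Answer: (1,0)=7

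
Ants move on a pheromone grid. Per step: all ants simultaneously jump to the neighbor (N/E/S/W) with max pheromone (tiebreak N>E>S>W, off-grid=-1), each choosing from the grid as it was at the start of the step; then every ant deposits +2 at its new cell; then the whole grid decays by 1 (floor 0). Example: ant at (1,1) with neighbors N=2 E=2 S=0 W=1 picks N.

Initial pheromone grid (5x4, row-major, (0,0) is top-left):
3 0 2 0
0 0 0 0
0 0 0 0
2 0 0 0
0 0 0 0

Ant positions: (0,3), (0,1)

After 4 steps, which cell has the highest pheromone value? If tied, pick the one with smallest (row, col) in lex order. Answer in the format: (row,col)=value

Answer: (0,0)=3

Derivation:
Step 1: ant0:(0,3)->W->(0,2) | ant1:(0,1)->W->(0,0)
  grid max=4 at (0,0)
Step 2: ant0:(0,2)->E->(0,3) | ant1:(0,0)->E->(0,1)
  grid max=3 at (0,0)
Step 3: ant0:(0,3)->W->(0,2) | ant1:(0,1)->W->(0,0)
  grid max=4 at (0,0)
Step 4: ant0:(0,2)->E->(0,3) | ant1:(0,0)->E->(0,1)
  grid max=3 at (0,0)
Final grid:
  3 1 2 1
  0 0 0 0
  0 0 0 0
  0 0 0 0
  0 0 0 0
Max pheromone 3 at (0,0)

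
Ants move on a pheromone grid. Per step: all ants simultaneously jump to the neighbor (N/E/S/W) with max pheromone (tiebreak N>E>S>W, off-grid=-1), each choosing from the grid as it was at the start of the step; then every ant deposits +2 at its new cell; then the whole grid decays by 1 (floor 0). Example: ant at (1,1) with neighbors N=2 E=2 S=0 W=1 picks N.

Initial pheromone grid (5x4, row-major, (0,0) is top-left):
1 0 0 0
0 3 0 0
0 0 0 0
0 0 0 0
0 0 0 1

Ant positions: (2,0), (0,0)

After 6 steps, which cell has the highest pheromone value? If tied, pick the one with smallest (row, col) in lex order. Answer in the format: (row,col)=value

Step 1: ant0:(2,0)->N->(1,0) | ant1:(0,0)->E->(0,1)
  grid max=2 at (1,1)
Step 2: ant0:(1,0)->E->(1,1) | ant1:(0,1)->S->(1,1)
  grid max=5 at (1,1)
Step 3: ant0:(1,1)->N->(0,1) | ant1:(1,1)->N->(0,1)
  grid max=4 at (1,1)
Step 4: ant0:(0,1)->S->(1,1) | ant1:(0,1)->S->(1,1)
  grid max=7 at (1,1)
Step 5: ant0:(1,1)->N->(0,1) | ant1:(1,1)->N->(0,1)
  grid max=6 at (1,1)
Step 6: ant0:(0,1)->S->(1,1) | ant1:(0,1)->S->(1,1)
  grid max=9 at (1,1)
Final grid:
  0 4 0 0
  0 9 0 0
  0 0 0 0
  0 0 0 0
  0 0 0 0
Max pheromone 9 at (1,1)

Answer: (1,1)=9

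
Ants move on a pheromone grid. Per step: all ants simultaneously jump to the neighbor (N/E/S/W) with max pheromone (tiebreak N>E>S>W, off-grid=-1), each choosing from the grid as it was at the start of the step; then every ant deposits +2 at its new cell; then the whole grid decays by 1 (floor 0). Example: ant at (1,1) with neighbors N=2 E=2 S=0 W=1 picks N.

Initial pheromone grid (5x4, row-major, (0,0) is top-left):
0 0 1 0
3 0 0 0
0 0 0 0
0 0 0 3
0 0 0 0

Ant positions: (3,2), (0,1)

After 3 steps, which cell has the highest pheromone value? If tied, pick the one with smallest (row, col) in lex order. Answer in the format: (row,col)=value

Answer: (3,3)=4

Derivation:
Step 1: ant0:(3,2)->E->(3,3) | ant1:(0,1)->E->(0,2)
  grid max=4 at (3,3)
Step 2: ant0:(3,3)->N->(2,3) | ant1:(0,2)->E->(0,3)
  grid max=3 at (3,3)
Step 3: ant0:(2,3)->S->(3,3) | ant1:(0,3)->W->(0,2)
  grid max=4 at (3,3)
Final grid:
  0 0 2 0
  0 0 0 0
  0 0 0 0
  0 0 0 4
  0 0 0 0
Max pheromone 4 at (3,3)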